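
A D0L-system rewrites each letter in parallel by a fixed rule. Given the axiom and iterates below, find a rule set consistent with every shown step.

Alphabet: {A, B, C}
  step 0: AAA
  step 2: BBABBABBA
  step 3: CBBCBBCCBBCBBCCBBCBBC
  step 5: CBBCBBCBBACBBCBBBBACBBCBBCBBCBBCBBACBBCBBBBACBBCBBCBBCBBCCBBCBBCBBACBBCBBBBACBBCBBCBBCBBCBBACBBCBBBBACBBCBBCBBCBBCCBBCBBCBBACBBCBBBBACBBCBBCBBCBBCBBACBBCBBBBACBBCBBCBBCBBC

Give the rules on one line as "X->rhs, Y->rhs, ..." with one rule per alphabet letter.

  step 2 ⇒ step 3: BBABBABBA ⇒ CBB·CBB·C·CBB·CBB·C·CBB·CBB·C
    A ↦ C
    B ↦ CBB
    C ↦ BBA  (constrained at step 3)

A->C, B->CBB, C->BBA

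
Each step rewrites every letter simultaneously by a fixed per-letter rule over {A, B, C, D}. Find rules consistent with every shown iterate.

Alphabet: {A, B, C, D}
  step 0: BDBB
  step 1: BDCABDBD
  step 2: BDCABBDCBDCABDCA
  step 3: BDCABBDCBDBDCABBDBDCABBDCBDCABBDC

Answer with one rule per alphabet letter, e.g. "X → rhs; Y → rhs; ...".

A->C, B->BD, C->BBD, D->CA

  step 2 ⇒ step 3: BDCABBDCBDCABDCA ⇒ BD·CA·BBD·C·BD·BD·CA·BBD·BD·CA·BBD·C·BD·CA·BBD·C
    A ↦ C
    B ↦ BD
    C ↦ BBD
    D ↦ CA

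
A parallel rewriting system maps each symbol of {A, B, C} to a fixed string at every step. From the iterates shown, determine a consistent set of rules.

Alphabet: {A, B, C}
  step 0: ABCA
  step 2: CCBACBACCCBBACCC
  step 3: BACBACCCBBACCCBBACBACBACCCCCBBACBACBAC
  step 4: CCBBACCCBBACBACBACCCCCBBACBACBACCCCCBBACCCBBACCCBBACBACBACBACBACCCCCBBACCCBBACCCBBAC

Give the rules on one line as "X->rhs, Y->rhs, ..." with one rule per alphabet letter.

  step 3 ⇒ step 4: BACBACCCBBACCCBBACBACBACCCCCBBACBACBAC ⇒ CC·B·BAC·CC·B·BAC·BAC·BAC·CC·CC·B·BAC·BAC·BAC·CC·CC·B·BAC·CC·B·BAC·CC·B·BAC·BAC·BAC·BAC·BAC·CC·CC·B·BAC·CC·B·BAC·CC·B·BAC
    A ↦ B
    B ↦ CC
    C ↦ BAC

A->B, B->CC, C->BAC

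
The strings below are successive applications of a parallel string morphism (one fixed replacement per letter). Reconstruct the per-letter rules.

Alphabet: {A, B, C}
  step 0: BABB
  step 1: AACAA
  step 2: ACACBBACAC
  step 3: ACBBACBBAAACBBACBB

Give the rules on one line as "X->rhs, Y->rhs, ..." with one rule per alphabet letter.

A->AC, B->A, C->BB

  step 2 ⇒ step 3: ACACBBACAC ⇒ AC·BB·AC·BB·A·A·AC·BB·AC·BB
    A ↦ AC
    B ↦ A
    C ↦ BB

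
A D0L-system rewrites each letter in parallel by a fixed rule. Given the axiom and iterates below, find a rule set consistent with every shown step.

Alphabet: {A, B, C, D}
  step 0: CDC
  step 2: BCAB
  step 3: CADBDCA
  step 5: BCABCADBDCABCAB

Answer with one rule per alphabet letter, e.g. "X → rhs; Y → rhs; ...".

A->BD, B->CA, C->D, D->B

  step 2 ⇒ step 3: BCAB ⇒ CA·D·BD·CA
    A ↦ BD
    B ↦ CA
    C ↦ D
    D ↦ B  (constrained at step 0)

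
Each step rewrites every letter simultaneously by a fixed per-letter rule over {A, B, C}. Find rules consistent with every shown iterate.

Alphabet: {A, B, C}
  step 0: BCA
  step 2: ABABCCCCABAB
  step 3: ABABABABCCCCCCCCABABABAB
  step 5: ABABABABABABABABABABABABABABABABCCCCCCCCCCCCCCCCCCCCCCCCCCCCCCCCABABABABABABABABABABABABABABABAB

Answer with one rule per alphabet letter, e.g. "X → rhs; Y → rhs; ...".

  step 2 ⇒ step 3: ABABCCCCABAB ⇒ AB·AB·AB·AB·CC·CC·CC·CC·AB·AB·AB·AB
    A ↦ AB
    B ↦ AB
    C ↦ CC

A->AB, B->AB, C->CC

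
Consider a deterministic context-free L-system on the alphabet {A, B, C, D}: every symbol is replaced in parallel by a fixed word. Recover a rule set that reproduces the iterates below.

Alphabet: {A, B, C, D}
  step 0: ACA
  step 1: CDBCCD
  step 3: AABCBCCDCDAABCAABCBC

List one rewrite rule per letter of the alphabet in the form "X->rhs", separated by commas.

A->CD, B->AA, C->BC, D->C

  step 0 ⇒ step 1: ACA ⇒ CD·BC·CD
    A ↦ CD
    C ↦ BC
    B ↦ AA  (constrained at step 1)
    D ↦ C  (constrained at step 1)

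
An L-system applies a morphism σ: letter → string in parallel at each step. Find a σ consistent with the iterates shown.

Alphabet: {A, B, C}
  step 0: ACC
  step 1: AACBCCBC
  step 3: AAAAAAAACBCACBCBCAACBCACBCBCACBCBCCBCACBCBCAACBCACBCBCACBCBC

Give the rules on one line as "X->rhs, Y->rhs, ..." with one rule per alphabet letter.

  step 0 ⇒ step 1: ACC ⇒ AA·CBC·CBC
    A ↦ AA
    C ↦ CBC
    B ↦ ACB  (constrained at step 1)

A->AA, B->ACB, C->CBC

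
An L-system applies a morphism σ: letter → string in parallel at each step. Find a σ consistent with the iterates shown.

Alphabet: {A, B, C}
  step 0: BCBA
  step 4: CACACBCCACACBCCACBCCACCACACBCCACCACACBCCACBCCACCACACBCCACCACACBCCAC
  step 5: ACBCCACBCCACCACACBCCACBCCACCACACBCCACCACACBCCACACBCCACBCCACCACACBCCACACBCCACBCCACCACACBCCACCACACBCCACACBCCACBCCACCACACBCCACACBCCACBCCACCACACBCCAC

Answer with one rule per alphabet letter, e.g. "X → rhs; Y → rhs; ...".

A->BCC, B->C, C->AC

  step 4 ⇒ step 5: CACACBCCACACBCCACBCCACCACACBCCACCACACBCCACBCCACCACACBCCACCACACBCCAC ⇒ AC·BCC·AC·BCC·AC·C·AC·AC·BCC·AC·BCC·AC·C·AC·AC·BCC·AC·C·AC·AC·BCC·AC·AC·BCC·AC·BCC·AC·C·AC·AC·BCC·AC·AC·BCC·AC·BCC·AC·C·AC·AC·BCC·AC·C·AC·AC·BCC·AC·AC·BCC·AC·BCC·AC·C·AC·AC·BCC·AC·AC·BCC·AC·BCC·AC·C·AC·AC·BCC·AC
    A ↦ BCC
    B ↦ C
    C ↦ AC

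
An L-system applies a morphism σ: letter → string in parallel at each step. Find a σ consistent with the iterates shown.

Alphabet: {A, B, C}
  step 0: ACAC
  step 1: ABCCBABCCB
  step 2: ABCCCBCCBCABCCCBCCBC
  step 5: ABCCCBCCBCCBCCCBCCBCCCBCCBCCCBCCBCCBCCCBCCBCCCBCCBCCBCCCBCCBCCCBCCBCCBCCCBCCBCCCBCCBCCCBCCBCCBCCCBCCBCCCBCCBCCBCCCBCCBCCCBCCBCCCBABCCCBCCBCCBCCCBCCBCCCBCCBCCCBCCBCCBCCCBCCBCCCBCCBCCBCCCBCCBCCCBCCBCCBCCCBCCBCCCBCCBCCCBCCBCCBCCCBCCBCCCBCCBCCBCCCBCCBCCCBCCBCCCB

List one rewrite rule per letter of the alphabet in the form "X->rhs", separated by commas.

A->AB, B->C, C->CCB

  step 1 ⇒ step 2: ABCCBABCCB ⇒ AB·C·CCB·CCB·C·AB·C·CCB·CCB·C
    A ↦ AB
    B ↦ C
    C ↦ CCB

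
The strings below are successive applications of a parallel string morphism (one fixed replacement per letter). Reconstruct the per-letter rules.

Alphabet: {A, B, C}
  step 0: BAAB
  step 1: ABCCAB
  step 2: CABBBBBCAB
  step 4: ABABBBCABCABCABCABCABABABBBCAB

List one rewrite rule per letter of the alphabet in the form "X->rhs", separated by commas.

A->C, B->AB, C->BB

  step 1 ⇒ step 2: ABCCAB ⇒ C·AB·BB·BB·C·AB
    A ↦ C
    B ↦ AB
    C ↦ BB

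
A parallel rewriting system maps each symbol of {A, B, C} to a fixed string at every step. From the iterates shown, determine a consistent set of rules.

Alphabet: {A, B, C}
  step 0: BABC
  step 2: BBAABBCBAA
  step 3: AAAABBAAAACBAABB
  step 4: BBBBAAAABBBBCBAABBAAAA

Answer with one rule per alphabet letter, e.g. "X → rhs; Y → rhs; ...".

  step 3 ⇒ step 4: AAAABBAAAACBAABB ⇒ B·B·B·B·AA·AA·B·B·B·B·CB·AA·B·B·AA·AA
    A ↦ B
    B ↦ AA
    C ↦ CB

A->B, B->AA, C->CB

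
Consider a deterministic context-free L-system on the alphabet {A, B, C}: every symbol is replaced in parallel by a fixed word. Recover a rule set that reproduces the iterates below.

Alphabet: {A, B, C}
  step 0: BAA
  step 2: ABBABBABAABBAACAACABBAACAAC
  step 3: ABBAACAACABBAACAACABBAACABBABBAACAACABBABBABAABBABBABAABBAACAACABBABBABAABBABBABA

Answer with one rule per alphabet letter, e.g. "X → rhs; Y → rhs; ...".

  step 2 ⇒ step 3: ABBABBABAABBAACAACABBAACAAC ⇒ ABB·AAC·AAC·ABB·AAC·AAC·ABB·AAC·ABB·ABB·AAC·AAC·ABB·ABB·ABA·ABB·ABB·ABA·ABB·AAC·AAC·ABB·ABB·ABA·ABB·ABB·ABA
    A ↦ ABB
    B ↦ AAC
    C ↦ ABA

A->ABB, B->AAC, C->ABA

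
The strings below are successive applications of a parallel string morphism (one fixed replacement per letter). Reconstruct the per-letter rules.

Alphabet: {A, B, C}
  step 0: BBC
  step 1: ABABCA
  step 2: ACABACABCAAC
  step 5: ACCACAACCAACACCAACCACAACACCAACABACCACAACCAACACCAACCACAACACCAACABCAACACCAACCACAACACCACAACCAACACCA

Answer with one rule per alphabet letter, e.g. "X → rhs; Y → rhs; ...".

A->AC, B->AB, C->CA

  step 1 ⇒ step 2: ABABCA ⇒ AC·AB·AC·AB·CA·AC
    A ↦ AC
    B ↦ AB
    C ↦ CA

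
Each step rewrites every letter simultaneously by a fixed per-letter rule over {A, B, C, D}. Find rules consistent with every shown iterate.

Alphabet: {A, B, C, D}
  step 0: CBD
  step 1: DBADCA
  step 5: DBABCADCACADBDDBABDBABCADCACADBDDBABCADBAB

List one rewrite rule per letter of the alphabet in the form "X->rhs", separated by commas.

  step 0 ⇒ step 1: CBD ⇒ DBA·D·CA
    B ↦ D
    C ↦ DBA
    D ↦ CA
    A ↦ B  (constrained at step 1)

A->B, B->D, C->DBA, D->CA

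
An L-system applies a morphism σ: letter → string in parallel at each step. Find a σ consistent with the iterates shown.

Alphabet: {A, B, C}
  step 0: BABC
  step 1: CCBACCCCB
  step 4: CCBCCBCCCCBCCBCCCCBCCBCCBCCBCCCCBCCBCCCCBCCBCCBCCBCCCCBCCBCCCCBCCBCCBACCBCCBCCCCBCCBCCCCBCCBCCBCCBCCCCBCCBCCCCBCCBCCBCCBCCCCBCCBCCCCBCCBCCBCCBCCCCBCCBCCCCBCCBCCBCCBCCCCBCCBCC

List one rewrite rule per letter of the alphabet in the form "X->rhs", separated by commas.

A->BA, B->CC, C->CCB

  step 0 ⇒ step 1: BABC ⇒ CC·BA·CC·CCB
    A ↦ BA
    B ↦ CC
    C ↦ CCB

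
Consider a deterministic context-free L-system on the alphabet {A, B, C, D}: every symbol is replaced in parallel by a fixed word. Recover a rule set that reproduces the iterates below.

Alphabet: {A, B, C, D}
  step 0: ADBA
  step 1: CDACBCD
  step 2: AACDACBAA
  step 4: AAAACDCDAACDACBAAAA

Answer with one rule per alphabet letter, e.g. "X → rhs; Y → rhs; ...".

  step 1 ⇒ step 2: CDACBCD ⇒ A·A·CD·A·CB·A·A
    A ↦ CD
    B ↦ CB
    C ↦ A
    D ↦ A

A->CD, B->CB, C->A, D->A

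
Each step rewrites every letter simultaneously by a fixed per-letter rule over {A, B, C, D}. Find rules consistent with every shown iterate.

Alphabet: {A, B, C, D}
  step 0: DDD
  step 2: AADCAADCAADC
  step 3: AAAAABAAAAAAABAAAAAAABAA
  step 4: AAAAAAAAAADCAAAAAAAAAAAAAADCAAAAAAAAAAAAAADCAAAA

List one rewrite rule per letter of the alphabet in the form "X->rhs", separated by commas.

A->AA, B->DC, C->AA, D->AB

  step 3 ⇒ step 4: AAAAABAAAAAAABAAAAAAABAA ⇒ AA·AA·AA·AA·AA·DC·AA·AA·AA·AA·AA·AA·AA·DC·AA·AA·AA·AA·AA·AA·AA·DC·AA·AA
    A ↦ AA
    B ↦ DC
  step 2 ⇒ step 3: AADCAADCAADC ⇒ AA·AA·AB·AA·AA·AA·AB·AA·AA·AA·AB·AA
    C ↦ AA
  step 2 ⇒ step 3: AADCAADCAADC ⇒ AA·AA·AB·AA·AA·AA·AB·AA·AA·AA·AB·AA
    D ↦ AB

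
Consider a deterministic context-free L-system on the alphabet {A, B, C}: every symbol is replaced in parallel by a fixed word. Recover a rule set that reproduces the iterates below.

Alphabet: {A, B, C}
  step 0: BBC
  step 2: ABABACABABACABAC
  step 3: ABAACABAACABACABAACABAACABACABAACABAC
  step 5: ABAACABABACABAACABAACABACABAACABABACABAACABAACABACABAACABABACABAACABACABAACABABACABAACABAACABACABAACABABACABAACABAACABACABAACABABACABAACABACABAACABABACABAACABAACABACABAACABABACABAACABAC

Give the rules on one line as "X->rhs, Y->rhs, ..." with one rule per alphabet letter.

A->AB, B->AAC, C->AC

  step 2 ⇒ step 3: ABABACABABACABAC ⇒ AB·AAC·AB·AAC·AB·AC·AB·AAC·AB·AAC·AB·AC·AB·AAC·AB·AC
    A ↦ AB
    B ↦ AAC
    C ↦ AC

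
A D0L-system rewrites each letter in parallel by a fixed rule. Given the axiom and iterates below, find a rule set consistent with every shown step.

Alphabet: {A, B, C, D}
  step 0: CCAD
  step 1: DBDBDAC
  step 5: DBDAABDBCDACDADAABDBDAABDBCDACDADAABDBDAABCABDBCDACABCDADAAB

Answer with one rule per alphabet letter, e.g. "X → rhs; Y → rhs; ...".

A->DA, B->AB, C->DB, D->C

  step 0 ⇒ step 1: CCAD ⇒ DB·DB·DA·C
    A ↦ DA
    C ↦ DB
    D ↦ C
    B ↦ AB  (constrained at step 1)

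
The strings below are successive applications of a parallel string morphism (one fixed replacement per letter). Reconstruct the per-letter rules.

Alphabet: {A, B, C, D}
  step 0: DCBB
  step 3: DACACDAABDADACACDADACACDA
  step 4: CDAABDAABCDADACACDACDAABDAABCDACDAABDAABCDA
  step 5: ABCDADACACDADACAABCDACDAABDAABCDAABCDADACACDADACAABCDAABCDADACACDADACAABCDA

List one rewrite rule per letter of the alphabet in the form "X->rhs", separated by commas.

  step 4 ⇒ step 5: CDAABDAABCDADACACDACDAABDAABCDACDAABDAABCDA ⇒ AB·C·DA·DA·CA·C·DA·DA·CA·AB·C·DA·C·DA·AB·DA·AB·C·DA·AB·C·DA·DA·CA·C·DA·DA·CA·AB·C·DA·AB·C·DA·DA·CA·C·DA·DA·CA·AB·C·DA
    A ↦ DA
    B ↦ CA
    C ↦ AB
    D ↦ C

A->DA, B->CA, C->AB, D->C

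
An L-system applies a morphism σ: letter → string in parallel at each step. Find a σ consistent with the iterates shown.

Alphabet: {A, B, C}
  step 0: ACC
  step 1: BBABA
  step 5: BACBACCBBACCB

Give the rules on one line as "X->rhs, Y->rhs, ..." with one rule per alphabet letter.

  step 0 ⇒ step 1: ACC ⇒ B·BA·BA
    A ↦ B
    C ↦ BA
    B ↦ C  (constrained at step 1)

A->B, B->C, C->BA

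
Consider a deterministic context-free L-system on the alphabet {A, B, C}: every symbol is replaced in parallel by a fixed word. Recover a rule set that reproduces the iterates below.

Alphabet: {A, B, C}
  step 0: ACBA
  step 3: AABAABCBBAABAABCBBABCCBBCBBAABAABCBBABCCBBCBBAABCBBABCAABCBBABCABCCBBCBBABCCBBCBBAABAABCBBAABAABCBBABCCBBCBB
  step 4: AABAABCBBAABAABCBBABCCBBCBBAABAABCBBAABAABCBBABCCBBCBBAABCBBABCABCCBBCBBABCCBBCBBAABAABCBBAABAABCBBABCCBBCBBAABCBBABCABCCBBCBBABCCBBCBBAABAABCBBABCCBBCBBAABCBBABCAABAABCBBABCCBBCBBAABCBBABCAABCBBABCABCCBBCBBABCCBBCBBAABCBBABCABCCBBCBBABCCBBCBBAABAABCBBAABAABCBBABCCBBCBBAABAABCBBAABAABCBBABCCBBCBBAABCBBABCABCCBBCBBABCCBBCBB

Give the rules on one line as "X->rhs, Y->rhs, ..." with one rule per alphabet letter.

A->AAB, B->CBB, C->ABC

  step 3 ⇒ step 4: AABAABCBBAABAABCBBABCCBBCBBAABAABCBBABCCBBCBBAABCBBABCAABCBBABCABCCBBCBBABCCBBCBBAABAABCBBAABAABCBBABCCBBCBB ⇒ AAB·AAB·CBB·AAB·AAB·CBB·ABC·CBB·CBB·AAB·AAB·CBB·AAB·AAB·CBB·ABC·CBB·CBB·AAB·CBB·ABC·ABC·CBB·CBB·ABC·CBB·CBB·AAB·AAB·CBB·AAB·AAB·CBB·ABC·CBB·CBB·AAB·CBB·ABC·ABC·CBB·CBB·ABC·CBB·CBB·AAB·AAB·CBB·ABC·CBB·CBB·AAB·CBB·ABC·AAB·AAB·CBB·ABC·CBB·CBB·AAB·CBB·ABC·AAB·CBB·ABC·ABC·CBB·CBB·ABC·CBB·CBB·AAB·CBB·ABC·ABC·CBB·CBB·ABC·CBB·CBB·AAB·AAB·CBB·AAB·AAB·CBB·ABC·CBB·CBB·AAB·AAB·CBB·AAB·AAB·CBB·ABC·CBB·CBB·AAB·CBB·ABC·ABC·CBB·CBB·ABC·CBB·CBB
    A ↦ AAB
    B ↦ CBB
    C ↦ ABC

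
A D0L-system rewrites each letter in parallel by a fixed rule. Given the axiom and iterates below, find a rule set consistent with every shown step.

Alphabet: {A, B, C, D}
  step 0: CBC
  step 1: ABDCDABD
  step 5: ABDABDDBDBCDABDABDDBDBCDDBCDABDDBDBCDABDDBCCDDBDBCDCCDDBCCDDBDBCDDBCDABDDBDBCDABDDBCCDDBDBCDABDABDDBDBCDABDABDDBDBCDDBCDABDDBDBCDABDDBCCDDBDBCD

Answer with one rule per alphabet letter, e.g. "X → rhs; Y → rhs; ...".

  step 0 ⇒ step 1: CBC ⇒ ABD·CD·ABD
    B ↦ CD
    C ↦ ABD
    A ↦ C  (constrained at step 1)
    D ↦ DB  (constrained at step 1)

A->C, B->CD, C->ABD, D->DB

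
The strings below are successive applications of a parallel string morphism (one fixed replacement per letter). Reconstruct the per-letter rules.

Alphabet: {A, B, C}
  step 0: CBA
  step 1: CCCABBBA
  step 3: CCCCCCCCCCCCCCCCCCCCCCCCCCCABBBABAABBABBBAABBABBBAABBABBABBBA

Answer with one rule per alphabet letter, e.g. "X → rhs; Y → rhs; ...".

  step 0 ⇒ step 1: CBA ⇒ CCC·ABB·BA
    A ↦ BA
    B ↦ ABB
    C ↦ CCC

A->BA, B->ABB, C->CCC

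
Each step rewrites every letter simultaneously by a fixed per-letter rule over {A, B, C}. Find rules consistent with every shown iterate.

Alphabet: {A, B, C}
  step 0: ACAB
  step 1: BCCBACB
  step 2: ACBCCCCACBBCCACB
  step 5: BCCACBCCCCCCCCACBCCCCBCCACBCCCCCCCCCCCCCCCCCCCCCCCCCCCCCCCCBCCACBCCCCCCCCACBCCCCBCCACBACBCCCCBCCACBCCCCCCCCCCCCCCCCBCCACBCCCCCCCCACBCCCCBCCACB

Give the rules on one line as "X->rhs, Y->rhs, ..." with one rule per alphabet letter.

A->B, B->ACB, C->CC

  step 1 ⇒ step 2: BCCBACB ⇒ ACB·CC·CC·ACB·B·CC·ACB
    A ↦ B
    B ↦ ACB
    C ↦ CC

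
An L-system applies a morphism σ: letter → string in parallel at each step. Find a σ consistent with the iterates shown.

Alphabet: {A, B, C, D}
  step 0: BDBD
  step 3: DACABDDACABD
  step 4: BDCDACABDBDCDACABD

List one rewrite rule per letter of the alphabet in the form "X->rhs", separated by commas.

A->C, B->A, C->DA, D->BD

  step 3 ⇒ step 4: DACABDDACABD ⇒ BD·C·DA·C·A·BD·BD·C·DA·C·A·BD
    A ↦ C
    B ↦ A
    C ↦ DA
    D ↦ BD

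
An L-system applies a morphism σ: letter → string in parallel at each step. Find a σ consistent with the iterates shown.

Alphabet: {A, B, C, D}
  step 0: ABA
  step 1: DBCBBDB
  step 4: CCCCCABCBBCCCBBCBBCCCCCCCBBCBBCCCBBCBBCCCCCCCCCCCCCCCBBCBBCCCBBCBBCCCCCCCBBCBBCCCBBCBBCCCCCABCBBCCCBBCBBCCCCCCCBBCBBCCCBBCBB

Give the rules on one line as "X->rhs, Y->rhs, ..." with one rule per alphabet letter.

A->DB, B->CBB, C->CC, D->CAB

  step 0 ⇒ step 1: ABA ⇒ DB·CBB·DB
    A ↦ DB
    B ↦ CBB
    C ↦ CC  (constrained at step 1)
    D ↦ CAB  (constrained at step 1)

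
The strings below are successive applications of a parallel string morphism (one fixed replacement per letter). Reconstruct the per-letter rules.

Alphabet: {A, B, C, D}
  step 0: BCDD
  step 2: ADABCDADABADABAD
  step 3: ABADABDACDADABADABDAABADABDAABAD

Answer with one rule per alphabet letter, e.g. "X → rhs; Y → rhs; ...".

A->AB, B->DA, C->CD, D->AD

  step 2 ⇒ step 3: ADABCDADABADABAD ⇒ AB·AD·AB·DA·CD·AD·AB·AD·AB·DA·AB·AD·AB·DA·AB·AD
    A ↦ AB
    B ↦ DA
    C ↦ CD
    D ↦ AD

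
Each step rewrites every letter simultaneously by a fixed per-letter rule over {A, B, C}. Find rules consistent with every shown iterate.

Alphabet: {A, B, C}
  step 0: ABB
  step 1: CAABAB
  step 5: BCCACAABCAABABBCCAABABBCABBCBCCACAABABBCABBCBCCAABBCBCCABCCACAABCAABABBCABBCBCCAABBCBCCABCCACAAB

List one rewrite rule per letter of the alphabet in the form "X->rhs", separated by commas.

  step 0 ⇒ step 1: ABB ⇒ CA·AB·AB
    A ↦ CA
    B ↦ AB
    C ↦ BC  (constrained at step 1)

A->CA, B->AB, C->BC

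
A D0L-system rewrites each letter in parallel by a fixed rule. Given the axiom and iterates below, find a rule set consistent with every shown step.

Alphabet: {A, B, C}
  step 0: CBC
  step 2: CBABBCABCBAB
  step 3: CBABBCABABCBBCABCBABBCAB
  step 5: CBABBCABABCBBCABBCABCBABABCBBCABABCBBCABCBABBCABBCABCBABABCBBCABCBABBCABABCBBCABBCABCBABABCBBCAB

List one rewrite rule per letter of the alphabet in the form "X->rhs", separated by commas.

  step 2 ⇒ step 3: CBABBCABCBAB ⇒ CB·AB·BC·AB·AB·CB·BC·AB·CB·AB·BC·AB
    A ↦ BC
    B ↦ AB
    C ↦ CB

A->BC, B->AB, C->CB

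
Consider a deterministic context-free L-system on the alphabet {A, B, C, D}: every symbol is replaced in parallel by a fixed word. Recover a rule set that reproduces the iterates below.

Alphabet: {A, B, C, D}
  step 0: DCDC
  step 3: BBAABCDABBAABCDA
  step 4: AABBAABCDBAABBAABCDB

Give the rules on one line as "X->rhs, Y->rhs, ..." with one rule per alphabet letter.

  step 3 ⇒ step 4: BBAABCDABBAABCDA ⇒ A·A·B·B·A·A·BCD·B·A·A·B·B·A·A·BCD·B
    A ↦ B
    B ↦ A
    C ↦ A
    D ↦ BCD

A->B, B->A, C->A, D->BCD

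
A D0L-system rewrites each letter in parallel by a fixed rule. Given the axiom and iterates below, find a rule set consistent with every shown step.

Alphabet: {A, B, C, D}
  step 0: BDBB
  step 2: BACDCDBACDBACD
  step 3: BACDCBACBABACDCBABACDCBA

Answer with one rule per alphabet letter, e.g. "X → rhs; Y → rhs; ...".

A->CD, B->BA, C->CB, D->A

  step 2 ⇒ step 3: BACDCDBACDBACD ⇒ BA·CD·CB·A·CB·A·BA·CD·CB·A·BA·CD·CB·A
    A ↦ CD
    B ↦ BA
    C ↦ CB
    D ↦ A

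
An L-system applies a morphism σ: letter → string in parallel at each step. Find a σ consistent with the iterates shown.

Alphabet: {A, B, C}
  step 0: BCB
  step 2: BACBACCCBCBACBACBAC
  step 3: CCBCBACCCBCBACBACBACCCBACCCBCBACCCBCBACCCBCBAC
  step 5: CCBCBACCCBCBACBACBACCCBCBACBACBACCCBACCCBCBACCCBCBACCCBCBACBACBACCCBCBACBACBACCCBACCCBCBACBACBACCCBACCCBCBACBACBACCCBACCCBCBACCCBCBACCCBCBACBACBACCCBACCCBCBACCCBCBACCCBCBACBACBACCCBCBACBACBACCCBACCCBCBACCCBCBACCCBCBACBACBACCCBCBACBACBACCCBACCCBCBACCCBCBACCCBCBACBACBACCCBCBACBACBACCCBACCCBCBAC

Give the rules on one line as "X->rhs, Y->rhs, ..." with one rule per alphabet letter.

A->BC, B->CC, C->BAC

  step 2 ⇒ step 3: BACBACCCBCBACBACBAC ⇒ CC·BC·BAC·CC·BC·BAC·BAC·BAC·CC·BAC·CC·BC·BAC·CC·BC·BAC·CC·BC·BAC
    A ↦ BC
    B ↦ CC
    C ↦ BAC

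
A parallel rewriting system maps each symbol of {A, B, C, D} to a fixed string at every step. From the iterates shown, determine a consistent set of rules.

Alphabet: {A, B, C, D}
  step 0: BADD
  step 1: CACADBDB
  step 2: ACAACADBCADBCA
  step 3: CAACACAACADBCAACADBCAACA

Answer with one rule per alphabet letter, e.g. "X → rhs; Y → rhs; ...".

A->CA, B->CA, C->A, D->DB

  step 2 ⇒ step 3: ACAACADBCADBCA ⇒ CA·A·CA·CA·A·CA·DB·CA·A·CA·DB·CA·A·CA
    A ↦ CA
    B ↦ CA
    C ↦ A
    D ↦ DB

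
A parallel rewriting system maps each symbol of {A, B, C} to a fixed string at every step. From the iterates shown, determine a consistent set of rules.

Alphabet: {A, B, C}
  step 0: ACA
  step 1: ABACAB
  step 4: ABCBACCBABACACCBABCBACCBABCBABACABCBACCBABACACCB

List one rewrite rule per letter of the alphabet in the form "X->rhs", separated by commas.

  step 0 ⇒ step 1: ACA ⇒ AB·AC·AB
    A ↦ AB
    C ↦ AC
    B ↦ CB  (constrained at step 1)

A->AB, B->CB, C->AC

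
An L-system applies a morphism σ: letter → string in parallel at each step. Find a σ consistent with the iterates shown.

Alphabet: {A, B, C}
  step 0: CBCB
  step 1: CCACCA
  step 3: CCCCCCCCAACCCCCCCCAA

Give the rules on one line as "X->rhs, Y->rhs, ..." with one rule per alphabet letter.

  step 0 ⇒ step 1: CBCB ⇒ CC·A·CC·A
    B ↦ A
    C ↦ CC
    A ↦ BB  (constrained at step 1)

A->BB, B->A, C->CC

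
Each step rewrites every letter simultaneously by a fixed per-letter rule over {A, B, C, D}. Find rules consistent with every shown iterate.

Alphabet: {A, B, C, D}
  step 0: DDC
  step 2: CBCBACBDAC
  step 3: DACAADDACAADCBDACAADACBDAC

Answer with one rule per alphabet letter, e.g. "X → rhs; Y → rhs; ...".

A->CB, B->AAD, C->DAC, D->A

  step 2 ⇒ step 3: CBCBACBDAC ⇒ DAC·AAD·DAC·AAD·CB·DAC·AAD·A·CB·DAC
    A ↦ CB
    B ↦ AAD
    C ↦ DAC
    D ↦ A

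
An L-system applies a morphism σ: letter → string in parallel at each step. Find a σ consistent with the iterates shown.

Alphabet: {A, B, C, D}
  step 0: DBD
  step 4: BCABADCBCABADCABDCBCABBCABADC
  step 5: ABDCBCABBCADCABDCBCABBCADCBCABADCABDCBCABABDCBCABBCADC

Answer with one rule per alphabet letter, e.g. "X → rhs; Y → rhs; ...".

  step 4 ⇒ step 5: BCABADCBCABADCABDCBCABBCABADC ⇒ AB·DC·BC·AB·BC·A·DC·AB·DC·BC·AB·BC·A·DC·BC·AB·A·DC·AB·DC·BC·AB·AB·DC·BC·AB·BC·A·DC
    A ↦ BC
    B ↦ AB
    C ↦ DC
    D ↦ A

A->BC, B->AB, C->DC, D->A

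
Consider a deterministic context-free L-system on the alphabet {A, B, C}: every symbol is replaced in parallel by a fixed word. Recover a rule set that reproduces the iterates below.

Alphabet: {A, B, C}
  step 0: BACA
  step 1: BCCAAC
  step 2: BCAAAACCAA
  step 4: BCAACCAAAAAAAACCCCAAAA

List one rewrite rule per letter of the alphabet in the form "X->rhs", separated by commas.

  step 1 ⇒ step 2: BCCAAC ⇒ BC·AA·AA·C·C·AA
    A ↦ C
    B ↦ BC
    C ↦ AA

A->C, B->BC, C->AA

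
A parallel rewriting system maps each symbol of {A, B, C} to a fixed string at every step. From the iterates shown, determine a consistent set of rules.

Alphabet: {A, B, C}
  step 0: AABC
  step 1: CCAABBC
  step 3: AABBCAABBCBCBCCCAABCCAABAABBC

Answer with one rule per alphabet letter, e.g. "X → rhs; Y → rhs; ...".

  step 0 ⇒ step 1: AABC ⇒ C·C·AAB·BC
    A ↦ C
    B ↦ AAB
    C ↦ BC

A->C, B->AAB, C->BC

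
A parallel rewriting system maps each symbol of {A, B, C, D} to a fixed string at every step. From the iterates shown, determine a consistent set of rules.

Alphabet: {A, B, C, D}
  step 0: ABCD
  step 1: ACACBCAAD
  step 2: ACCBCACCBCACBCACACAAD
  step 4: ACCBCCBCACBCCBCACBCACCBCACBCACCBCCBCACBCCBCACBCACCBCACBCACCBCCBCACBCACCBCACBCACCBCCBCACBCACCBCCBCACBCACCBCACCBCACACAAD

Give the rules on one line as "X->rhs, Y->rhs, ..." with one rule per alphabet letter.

A->AC, B->A, C->CBC, D->AAD

  step 1 ⇒ step 2: ACACBCAAD ⇒ AC·CBC·AC·CBC·A·CBC·AC·AC·AAD
    A ↦ AC
    B ↦ A
    C ↦ CBC
    D ↦ AAD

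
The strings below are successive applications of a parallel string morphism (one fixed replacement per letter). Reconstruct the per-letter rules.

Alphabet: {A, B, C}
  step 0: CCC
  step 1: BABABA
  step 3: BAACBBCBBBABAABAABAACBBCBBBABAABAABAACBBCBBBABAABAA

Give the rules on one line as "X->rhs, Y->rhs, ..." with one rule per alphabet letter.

  step 0 ⇒ step 1: CCC ⇒ BA·BA·BA
    C ↦ BA
    A ↦ CBB  (constrained at step 1)
    B ↦ BAA  (constrained at step 1)

A->CBB, B->BAA, C->BA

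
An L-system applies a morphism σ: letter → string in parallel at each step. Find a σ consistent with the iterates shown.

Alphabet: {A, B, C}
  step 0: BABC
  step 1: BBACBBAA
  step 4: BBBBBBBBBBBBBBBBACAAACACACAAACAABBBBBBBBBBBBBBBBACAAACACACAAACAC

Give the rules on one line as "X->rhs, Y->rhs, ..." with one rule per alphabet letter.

A->AC, B->BB, C->AA

  step 0 ⇒ step 1: BABC ⇒ BB·AC·BB·AA
    A ↦ AC
    B ↦ BB
    C ↦ AA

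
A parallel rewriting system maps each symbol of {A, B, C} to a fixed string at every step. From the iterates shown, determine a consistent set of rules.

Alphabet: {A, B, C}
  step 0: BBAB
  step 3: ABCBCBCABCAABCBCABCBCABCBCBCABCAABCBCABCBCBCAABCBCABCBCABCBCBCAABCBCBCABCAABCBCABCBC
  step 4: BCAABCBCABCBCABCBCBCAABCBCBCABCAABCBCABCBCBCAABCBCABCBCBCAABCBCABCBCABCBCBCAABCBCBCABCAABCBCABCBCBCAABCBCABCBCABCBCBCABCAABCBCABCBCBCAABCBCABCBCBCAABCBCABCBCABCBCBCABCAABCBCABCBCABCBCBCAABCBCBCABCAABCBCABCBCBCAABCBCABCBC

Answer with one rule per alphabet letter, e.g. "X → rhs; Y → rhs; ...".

A->BCA, B->ABC, C->BC

  step 3 ⇒ step 4: ABCBCBCABCAABCBCABCBCABCBCBCABCAABCBCABCBCBCAABCBCABCBCABCBCBCAABCBCBCABCAABCBCABCBC ⇒ BCA·ABC·BC·ABC·BC·ABC·BC·BCA·ABC·BC·BCA·BCA·ABC·BC·ABC·BC·BCA·ABC·BC·ABC·BC·BCA·ABC·BC·ABC·BC·ABC·BC·BCA·ABC·BC·BCA·BCA·ABC·BC·ABC·BC·BCA·ABC·BC·ABC·BC·ABC·BC·BCA·BCA·ABC·BC·ABC·BC·BCA·ABC·BC·ABC·BC·BCA·ABC·BC·ABC·BC·ABC·BC·BCA·BCA·ABC·BC·ABC·BC·ABC·BC·BCA·ABC·BC·BCA·BCA·ABC·BC·ABC·BC·BCA·ABC·BC·ABC·BC
    A ↦ BCA
    B ↦ ABC
    C ↦ BC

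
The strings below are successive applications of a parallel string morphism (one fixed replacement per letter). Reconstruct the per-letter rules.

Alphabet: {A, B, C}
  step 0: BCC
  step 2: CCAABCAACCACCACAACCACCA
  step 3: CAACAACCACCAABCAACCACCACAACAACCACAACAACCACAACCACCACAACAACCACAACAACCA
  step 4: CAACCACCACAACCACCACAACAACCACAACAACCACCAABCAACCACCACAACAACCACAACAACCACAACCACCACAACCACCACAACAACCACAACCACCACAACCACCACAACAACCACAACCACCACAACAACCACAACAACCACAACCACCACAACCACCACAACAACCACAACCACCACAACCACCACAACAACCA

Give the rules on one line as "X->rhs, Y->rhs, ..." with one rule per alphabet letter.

A->CCA, B->AB, C->CAA

  step 3 ⇒ step 4: CAACAACCACCAABCAACCACCACAACAACCACAACAACCACAACCACCACAACAACCACAACAACCA ⇒ CAA·CCA·CCA·CAA·CCA·CCA·CAA·CAA·CCA·CAA·CAA·CCA·CCA·AB·CAA·CCA·CCA·CAA·CAA·CCA·CAA·CAA·CCA·CAA·CCA·CCA·CAA·CCA·CCA·CAA·CAA·CCA·CAA·CCA·CCA·CAA·CCA·CCA·CAA·CAA·CCA·CAA·CCA·CCA·CAA·CAA·CCA·CAA·CAA·CCA·CAA·CCA·CCA·CAA·CCA·CCA·CAA·CAA·CCA·CAA·CCA·CCA·CAA·CCA·CCA·CAA·CAA·CCA
    A ↦ CCA
    B ↦ AB
    C ↦ CAA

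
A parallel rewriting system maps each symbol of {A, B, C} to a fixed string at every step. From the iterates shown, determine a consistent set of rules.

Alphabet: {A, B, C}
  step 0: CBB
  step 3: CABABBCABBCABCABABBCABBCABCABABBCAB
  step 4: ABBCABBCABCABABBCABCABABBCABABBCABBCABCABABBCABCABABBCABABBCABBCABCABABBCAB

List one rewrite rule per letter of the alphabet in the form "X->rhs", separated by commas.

  step 3 ⇒ step 4: CABABBCABBCABCABABBCABBCABCABABBCAB ⇒ AB·B·CAB·B·CAB·CAB·AB·B·CAB·CAB·AB·B·CAB·AB·B·CAB·B·CAB·CAB·AB·B·CAB·CAB·AB·B·CAB·AB·B·CAB·B·CAB·CAB·AB·B·CAB
    A ↦ B
    B ↦ CAB
    C ↦ AB

A->B, B->CAB, C->AB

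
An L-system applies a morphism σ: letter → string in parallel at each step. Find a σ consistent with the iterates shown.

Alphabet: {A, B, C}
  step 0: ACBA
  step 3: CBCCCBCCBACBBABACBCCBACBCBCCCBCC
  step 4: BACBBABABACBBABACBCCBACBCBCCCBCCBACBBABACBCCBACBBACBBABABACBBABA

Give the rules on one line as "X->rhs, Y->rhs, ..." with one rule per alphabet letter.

A->CC, B->CB, C->BA

  step 3 ⇒ step 4: CBCCCBCCBACBBABACBCCBACBCBCCCBCC ⇒ BA·CB·BA·BA·BA·CB·BA·BA·CB·CC·BA·CB·CB·CC·CB·CC·BA·CB·BA·BA·CB·CC·BA·CB·BA·CB·BA·BA·BA·CB·BA·BA
    A ↦ CC
    B ↦ CB
    C ↦ BA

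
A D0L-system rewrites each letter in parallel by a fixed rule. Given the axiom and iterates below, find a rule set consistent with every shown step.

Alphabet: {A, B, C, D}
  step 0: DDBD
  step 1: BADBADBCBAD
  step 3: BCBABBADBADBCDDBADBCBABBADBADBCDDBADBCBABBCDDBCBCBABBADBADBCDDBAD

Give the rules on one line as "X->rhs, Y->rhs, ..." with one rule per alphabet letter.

  step 0 ⇒ step 1: DDBD ⇒ BAD·BAD·BC·BAD
    B ↦ BC
    D ↦ BAD
    A ↦ DD  (constrained at step 1)
    C ↦ BAB  (constrained at step 1)

A->DD, B->BC, C->BAB, D->BAD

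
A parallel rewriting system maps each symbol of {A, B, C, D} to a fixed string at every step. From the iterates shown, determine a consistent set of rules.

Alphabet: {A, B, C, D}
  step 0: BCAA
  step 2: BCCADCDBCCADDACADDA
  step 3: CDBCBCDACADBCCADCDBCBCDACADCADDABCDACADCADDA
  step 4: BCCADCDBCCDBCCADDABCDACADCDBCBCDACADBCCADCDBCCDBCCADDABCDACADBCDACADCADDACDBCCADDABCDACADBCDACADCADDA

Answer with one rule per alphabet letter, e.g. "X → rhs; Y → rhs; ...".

  step 3 ⇒ step 4: CDBCBCDACADBCCADCDBCBCDACADCADDABCDACADCADDA ⇒ BC·CAD·CD·BC·CD·BC·CAD·DA·BC·DA·CAD·CD·BC·BC·DA·CAD·BC·CAD·CD·BC·CD·BC·CAD·DA·BC·DA·CAD·BC·DA·CAD·CAD·DA·CD·BC·CAD·DA·BC·DA·CAD·BC·DA·CAD·CAD·DA
    A ↦ DA
    B ↦ CD
    C ↦ BC
    D ↦ CAD

A->DA, B->CD, C->BC, D->CAD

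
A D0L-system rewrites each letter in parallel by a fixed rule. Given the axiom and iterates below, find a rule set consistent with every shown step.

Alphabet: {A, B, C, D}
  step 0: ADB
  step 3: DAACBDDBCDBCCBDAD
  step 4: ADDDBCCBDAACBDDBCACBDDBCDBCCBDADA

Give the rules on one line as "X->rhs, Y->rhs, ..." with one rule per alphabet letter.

  step 3 ⇒ step 4: DAACBDDBCDBCCBDAD ⇒ A·D·D·DBC·CBD·A·A·CBD·DBC·A·CBD·DBC·DBC·CBD·A·D·A
    A ↦ D
    B ↦ CBD
    C ↦ DBC
    D ↦ A

A->D, B->CBD, C->DBC, D->A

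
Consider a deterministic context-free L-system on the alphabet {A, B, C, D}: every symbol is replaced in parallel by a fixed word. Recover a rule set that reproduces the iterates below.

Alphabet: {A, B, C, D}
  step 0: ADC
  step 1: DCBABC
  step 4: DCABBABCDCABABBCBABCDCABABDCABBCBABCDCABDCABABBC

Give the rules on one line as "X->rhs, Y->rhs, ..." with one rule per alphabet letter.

A->DC, B->AB, C->BC, D->BA

  step 0 ⇒ step 1: ADC ⇒ DC·BA·BC
    A ↦ DC
    C ↦ BC
    D ↦ BA
    B ↦ AB  (constrained at step 1)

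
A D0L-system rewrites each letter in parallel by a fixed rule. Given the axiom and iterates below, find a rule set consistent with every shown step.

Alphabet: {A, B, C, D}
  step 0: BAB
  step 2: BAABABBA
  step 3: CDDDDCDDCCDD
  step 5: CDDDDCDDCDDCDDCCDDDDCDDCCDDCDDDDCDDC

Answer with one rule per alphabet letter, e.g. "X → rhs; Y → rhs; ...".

  step 2 ⇒ step 3: BAABABBA ⇒ C·DD·DD·C·DD·C·C·DD
    A ↦ DD
    B ↦ C
    C ↦ BA  (constrained at step 3)
    D ↦ AB  (constrained at step 3)

A->DD, B->C, C->BA, D->AB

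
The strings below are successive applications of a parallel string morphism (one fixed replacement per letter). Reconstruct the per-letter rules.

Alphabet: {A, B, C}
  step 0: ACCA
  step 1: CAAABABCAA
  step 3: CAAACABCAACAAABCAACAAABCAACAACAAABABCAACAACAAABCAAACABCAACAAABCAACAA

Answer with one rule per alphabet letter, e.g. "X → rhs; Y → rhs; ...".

  step 0 ⇒ step 1: ACCA ⇒ CAA·AB·AB·CAA
    A ↦ CAA
    C ↦ AB
    B ↦ AC  (constrained at step 1)

A->CAA, B->AC, C->AB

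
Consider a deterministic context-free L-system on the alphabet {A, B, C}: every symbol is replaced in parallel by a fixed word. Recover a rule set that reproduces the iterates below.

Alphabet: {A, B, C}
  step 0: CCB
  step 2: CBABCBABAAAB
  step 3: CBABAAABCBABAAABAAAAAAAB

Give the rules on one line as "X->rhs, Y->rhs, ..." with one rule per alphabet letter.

  step 2 ⇒ step 3: CBABCBABAAAB ⇒ CB·AB·AA·AB·CB·AB·AA·AB·AA·AA·AA·AB
    A ↦ AA
    B ↦ AB
    C ↦ CB

A->AA, B->AB, C->CB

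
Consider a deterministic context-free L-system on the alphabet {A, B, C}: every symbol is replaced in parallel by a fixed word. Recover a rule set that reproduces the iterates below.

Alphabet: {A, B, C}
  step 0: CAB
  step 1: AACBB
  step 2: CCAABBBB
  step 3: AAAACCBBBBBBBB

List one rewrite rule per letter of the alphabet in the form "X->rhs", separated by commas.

  step 2 ⇒ step 3: CCAABBBB ⇒ AA·AA·C·C·BB·BB·BB·BB
    A ↦ C
    B ↦ BB
    C ↦ AA

A->C, B->BB, C->AA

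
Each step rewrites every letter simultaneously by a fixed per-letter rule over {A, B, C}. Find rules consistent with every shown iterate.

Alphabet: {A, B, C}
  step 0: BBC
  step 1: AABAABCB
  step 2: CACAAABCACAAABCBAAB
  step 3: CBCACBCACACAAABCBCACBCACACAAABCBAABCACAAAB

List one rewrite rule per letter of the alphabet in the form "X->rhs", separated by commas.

  step 2 ⇒ step 3: CACAAABCACAAABCBAAB ⇒ CB·CA·CB·CA·CA·CA·AAB·CB·CA·CB·CA·CA·CA·AAB·CB·AAB·CA·CA·AAB
    A ↦ CA
    B ↦ AAB
    C ↦ CB

A->CA, B->AAB, C->CB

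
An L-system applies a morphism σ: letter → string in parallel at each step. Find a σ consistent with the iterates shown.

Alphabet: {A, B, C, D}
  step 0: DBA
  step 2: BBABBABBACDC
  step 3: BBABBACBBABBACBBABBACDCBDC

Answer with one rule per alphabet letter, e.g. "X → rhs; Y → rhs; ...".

A->C, B->BBA, C->DC, D->B

  step 2 ⇒ step 3: BBABBABBACDC ⇒ BBA·BBA·C·BBA·BBA·C·BBA·BBA·C·DC·B·DC
    A ↦ C
    B ↦ BBA
    C ↦ DC
    D ↦ B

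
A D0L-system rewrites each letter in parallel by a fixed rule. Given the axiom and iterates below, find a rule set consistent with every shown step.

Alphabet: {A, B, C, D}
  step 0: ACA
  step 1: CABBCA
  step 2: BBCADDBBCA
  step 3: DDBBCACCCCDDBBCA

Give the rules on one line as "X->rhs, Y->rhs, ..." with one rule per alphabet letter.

  step 2 ⇒ step 3: BBCADDBBCA ⇒ D·D·BB·CA·CC·CC·D·D·BB·CA
    A ↦ CA
    B ↦ D
    C ↦ BB
    D ↦ CC

A->CA, B->D, C->BB, D->CC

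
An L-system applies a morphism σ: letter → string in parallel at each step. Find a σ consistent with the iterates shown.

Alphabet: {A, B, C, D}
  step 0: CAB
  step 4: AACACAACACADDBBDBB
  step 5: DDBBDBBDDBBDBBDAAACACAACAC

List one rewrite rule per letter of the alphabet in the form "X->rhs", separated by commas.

A->D, B->AC, C->BB, D->A

  step 4 ⇒ step 5: AACACAACACADDBBDBB ⇒ D·D·BB·D·BB·D·D·BB·D·BB·D·A·A·AC·AC·A·AC·AC
    A ↦ D
    B ↦ AC
    C ↦ BB
    D ↦ A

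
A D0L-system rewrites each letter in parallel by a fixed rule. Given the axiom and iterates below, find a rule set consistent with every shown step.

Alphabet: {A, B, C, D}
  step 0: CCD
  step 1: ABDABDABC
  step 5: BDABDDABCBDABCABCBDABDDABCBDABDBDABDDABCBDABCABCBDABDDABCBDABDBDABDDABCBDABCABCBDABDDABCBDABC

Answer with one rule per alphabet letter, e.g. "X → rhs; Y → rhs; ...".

A->B, B->D, C->ABD, D->ABC

  step 0 ⇒ step 1: CCD ⇒ ABD·ABD·ABC
    C ↦ ABD
    D ↦ ABC
    A ↦ B  (constrained at step 1)
    B ↦ D  (constrained at step 1)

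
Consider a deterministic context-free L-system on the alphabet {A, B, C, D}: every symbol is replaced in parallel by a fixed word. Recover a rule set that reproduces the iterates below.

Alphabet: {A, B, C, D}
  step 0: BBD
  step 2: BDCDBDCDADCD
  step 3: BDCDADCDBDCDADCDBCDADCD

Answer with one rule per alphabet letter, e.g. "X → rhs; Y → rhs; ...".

  step 2 ⇒ step 3: BDCDBDCDADCD ⇒ BD·CD·AD·CD·BD·CD·AD·CD·B·CD·AD·CD
    A ↦ B
    B ↦ BD
    C ↦ AD
    D ↦ CD

A->B, B->BD, C->AD, D->CD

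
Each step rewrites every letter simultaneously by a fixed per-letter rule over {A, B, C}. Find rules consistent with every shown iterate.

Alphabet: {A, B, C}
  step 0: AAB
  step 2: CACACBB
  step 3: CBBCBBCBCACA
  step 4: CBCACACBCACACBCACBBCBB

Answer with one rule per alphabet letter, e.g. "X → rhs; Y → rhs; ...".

A->B, B->CA, C->CB

  step 3 ⇒ step 4: CBBCBBCBCACA ⇒ CB·CA·CA·CB·CA·CA·CB·CA·CB·B·CB·B
    A ↦ B
    B ↦ CA
    C ↦ CB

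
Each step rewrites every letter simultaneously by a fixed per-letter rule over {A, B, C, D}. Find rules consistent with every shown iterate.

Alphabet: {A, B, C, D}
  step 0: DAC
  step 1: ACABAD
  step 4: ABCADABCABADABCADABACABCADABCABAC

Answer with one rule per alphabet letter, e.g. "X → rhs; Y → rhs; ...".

  step 0 ⇒ step 1: DAC ⇒ AC·AB·AD
    A ↦ AB
    C ↦ AD
    D ↦ AC
    B ↦ C  (constrained at step 1)

A->AB, B->C, C->AD, D->AC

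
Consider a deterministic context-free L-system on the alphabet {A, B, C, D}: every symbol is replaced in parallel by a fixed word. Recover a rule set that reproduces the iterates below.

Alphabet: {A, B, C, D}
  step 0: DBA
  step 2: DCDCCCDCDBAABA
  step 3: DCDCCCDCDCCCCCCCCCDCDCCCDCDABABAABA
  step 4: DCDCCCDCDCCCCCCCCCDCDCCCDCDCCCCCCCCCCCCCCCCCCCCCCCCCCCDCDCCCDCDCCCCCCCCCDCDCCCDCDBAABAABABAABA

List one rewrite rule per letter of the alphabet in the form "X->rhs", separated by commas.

A->BA, B->A, C->CCC, D->DCD

  step 3 ⇒ step 4: DCDCCCDCDCCCCCCCCCDCDCCCDCDABABAABA ⇒ DCD·CCC·DCD·CCC·CCC·CCC·DCD·CCC·DCD·CCC·CCC·CCC·CCC·CCC·CCC·CCC·CCC·CCC·DCD·CCC·DCD·CCC·CCC·CCC·DCD·CCC·DCD·BA·A·BA·A·BA·BA·A·BA
    A ↦ BA
    B ↦ A
    C ↦ CCC
    D ↦ DCD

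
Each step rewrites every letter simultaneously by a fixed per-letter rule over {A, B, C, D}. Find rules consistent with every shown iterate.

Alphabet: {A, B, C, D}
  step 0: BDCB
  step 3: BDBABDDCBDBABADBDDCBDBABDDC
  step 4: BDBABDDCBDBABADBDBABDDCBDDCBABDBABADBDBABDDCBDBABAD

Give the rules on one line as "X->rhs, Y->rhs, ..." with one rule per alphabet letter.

  step 3 ⇒ step 4: BDBABDDCBDBABADBDDCBDBABDDC ⇒ BD·BA·BD·DC·BD·BA·BA·D·BD·BA·BD·DC·BD·DC·BA·BD·BA·BA·D·BD·BA·BD·DC·BD·BA·BA·D
    A ↦ DC
    B ↦ BD
    C ↦ D
    D ↦ BA

A->DC, B->BD, C->D, D->BA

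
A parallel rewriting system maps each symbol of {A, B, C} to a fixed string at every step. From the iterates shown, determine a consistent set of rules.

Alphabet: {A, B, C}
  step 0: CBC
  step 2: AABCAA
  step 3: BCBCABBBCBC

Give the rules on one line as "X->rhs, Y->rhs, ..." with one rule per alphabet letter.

  step 2 ⇒ step 3: AABCAA ⇒ BC·BC·A·BB·BC·BC
    A ↦ BC
    B ↦ A
    C ↦ BB

A->BC, B->A, C->BB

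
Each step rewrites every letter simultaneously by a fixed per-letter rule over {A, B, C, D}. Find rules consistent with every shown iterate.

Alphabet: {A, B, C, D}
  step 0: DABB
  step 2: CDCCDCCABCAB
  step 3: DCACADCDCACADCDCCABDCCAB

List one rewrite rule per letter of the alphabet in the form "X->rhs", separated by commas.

A->C, B->AB, C->DC, D->ACA

  step 2 ⇒ step 3: CDCCDCCABCAB ⇒ DC·ACA·DC·DC·ACA·DC·DC·C·AB·DC·C·AB
    A ↦ C
    B ↦ AB
    C ↦ DC
    D ↦ ACA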